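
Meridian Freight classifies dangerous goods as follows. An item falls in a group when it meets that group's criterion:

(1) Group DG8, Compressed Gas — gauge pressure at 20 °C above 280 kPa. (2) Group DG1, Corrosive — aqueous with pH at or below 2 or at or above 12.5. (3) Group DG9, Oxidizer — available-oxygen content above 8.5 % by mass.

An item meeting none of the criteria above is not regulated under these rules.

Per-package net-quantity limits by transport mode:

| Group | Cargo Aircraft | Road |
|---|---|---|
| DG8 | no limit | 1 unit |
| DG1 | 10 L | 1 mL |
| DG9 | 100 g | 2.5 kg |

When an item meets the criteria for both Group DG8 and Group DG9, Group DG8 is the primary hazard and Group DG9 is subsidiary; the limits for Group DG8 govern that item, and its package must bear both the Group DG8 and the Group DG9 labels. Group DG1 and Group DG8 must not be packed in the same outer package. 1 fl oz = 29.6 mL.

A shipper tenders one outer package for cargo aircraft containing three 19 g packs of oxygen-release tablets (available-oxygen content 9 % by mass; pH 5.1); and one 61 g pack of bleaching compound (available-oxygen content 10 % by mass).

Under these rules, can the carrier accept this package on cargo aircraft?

Available-oxygen content 9 % by mass meets the Group DG9 criterion (Oxidizer), so the oxygen-release tablets are Group DG9.
With available-oxygen content 10 % by mass (> 8.5 % by mass), the bleaching compound falls in Group DG9.
Group DG9 net quantity: (three 19 g packs = 57 g) + 61 g = 118 g.
118 g > 100 g (cargo aircraft limit, Group DG9) — over the limit.

No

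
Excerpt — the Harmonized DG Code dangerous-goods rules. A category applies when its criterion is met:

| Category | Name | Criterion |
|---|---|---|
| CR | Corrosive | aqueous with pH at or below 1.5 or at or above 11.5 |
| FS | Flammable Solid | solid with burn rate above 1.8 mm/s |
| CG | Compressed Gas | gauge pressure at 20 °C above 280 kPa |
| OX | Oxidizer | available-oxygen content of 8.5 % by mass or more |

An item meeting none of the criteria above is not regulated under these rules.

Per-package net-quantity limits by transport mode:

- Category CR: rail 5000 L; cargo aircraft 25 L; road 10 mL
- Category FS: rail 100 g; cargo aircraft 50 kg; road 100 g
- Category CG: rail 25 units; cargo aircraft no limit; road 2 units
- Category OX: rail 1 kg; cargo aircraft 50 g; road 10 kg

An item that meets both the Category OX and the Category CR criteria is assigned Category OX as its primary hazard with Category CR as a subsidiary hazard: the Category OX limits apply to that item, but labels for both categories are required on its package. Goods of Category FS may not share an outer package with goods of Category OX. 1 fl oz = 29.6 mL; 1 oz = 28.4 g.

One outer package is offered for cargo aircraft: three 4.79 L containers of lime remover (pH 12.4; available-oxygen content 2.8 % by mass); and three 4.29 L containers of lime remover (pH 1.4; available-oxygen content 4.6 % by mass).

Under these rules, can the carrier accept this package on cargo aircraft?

With pH 12.4 (≥ 11.5), the lime remover falls in Category CR.
With pH 1.4 (≤ 1.5), the lime remover falls in Category CR.
Category CR net quantity: (three 4.79 L containers = 14.37 L) + (three 4.29 L containers = 12.87 L) = 27.24 L.
27.24 L > 25 L (cargo aircraft limit, Category CR) — over the limit.

No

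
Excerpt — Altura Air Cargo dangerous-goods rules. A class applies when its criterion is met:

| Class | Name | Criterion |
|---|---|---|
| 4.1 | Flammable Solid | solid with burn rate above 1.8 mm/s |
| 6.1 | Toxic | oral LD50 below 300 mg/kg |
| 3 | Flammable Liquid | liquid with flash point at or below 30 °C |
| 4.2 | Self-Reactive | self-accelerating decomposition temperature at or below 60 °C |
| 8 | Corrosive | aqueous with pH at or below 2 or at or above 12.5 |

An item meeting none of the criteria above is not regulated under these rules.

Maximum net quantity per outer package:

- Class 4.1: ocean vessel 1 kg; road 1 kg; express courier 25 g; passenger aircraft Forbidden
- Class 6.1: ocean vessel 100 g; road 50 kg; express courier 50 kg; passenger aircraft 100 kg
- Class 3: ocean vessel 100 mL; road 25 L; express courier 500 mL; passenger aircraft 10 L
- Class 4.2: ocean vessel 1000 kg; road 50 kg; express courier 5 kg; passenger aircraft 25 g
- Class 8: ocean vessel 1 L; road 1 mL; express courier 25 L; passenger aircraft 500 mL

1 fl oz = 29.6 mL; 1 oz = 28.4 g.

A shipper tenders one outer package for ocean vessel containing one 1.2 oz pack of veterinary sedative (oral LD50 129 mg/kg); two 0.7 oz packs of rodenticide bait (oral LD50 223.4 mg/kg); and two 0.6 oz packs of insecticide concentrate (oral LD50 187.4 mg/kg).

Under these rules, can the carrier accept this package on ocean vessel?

With oral LD50 129 mg/kg (< 300 mg/kg), the veterinary sedative falls in Class 6.1.
Oral LD50 223.4 mg/kg meets the Class 6.1 criterion (Toxic), so the rodenticide bait is Class 6.1.
Insecticide concentrate: oral LD50 187.4 mg/kg < 300 mg/kg → Class 6.1 (Toxic).
Total Class 6.1: (one 1.2 oz pack = 34.08 g) + (two 0.7 oz packs = 39.76 g) + (two 0.6 oz packs = 34.08 g) = 107.92 g.
107.92 g exceeds the ocean vessel limit of 100 g for Class 6.1.

No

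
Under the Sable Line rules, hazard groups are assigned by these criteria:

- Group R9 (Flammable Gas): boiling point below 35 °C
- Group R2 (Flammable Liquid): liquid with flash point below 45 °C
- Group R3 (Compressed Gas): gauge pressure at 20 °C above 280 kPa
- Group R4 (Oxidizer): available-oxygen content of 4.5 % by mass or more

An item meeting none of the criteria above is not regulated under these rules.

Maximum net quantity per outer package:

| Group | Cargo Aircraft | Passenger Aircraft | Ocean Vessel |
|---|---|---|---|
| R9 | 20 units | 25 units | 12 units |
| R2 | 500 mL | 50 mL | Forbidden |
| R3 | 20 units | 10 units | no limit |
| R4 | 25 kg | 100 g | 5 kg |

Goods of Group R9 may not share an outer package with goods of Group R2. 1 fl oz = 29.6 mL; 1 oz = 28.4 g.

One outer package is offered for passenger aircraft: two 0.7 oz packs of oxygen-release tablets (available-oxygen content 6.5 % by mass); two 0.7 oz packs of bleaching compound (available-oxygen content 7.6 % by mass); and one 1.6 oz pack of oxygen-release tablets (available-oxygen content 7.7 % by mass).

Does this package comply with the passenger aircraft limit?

No

With available-oxygen content 6.5 % by mass (≥ 4.5 % by mass), the oxygen-release tablets fall in Group R4.
The bleaching compound has available-oxygen content 7.6 % by mass, which is ≥ 4.5 % by mass, so it is Group R4 (Oxidizer).
The oxygen-release tablets have available-oxygen content 7.7 % by mass, which is ≥ 4.5 % by mass, so they are Group R4 (Oxidizer).
Group R4 net quantity: (two 0.7 oz packs = 39.76 g) + (two 0.7 oz packs = 39.76 g) + (one 1.6 oz pack = 45.44 g) = 124.96 g.
That exceeds the Group R4 passenger aircraft limit of 100 g.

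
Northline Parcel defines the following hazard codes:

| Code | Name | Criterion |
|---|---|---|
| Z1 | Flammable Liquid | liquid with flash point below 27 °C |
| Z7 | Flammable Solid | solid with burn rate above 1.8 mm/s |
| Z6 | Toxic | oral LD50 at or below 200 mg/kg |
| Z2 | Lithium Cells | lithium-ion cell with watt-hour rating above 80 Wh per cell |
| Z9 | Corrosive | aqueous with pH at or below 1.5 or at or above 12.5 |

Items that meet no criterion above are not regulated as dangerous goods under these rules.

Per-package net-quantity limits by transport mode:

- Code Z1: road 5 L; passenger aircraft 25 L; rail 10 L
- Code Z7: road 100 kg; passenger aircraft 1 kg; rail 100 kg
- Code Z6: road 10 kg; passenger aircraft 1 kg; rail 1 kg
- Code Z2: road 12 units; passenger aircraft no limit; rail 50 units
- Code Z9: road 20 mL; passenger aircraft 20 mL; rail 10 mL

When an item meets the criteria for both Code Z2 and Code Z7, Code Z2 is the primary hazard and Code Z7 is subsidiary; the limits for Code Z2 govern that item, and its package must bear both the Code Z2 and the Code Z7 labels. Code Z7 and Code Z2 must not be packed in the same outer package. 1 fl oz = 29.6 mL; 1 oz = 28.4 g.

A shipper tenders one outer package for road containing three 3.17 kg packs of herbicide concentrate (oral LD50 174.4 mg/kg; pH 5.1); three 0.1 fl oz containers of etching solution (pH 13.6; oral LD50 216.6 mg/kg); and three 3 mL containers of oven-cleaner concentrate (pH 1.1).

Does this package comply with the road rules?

Herbicide concentrate: oral LD50 174.4 mg/kg ≤ 200 mg/kg → Code Z6 (Toxic).
With pH 13.6 (≥ 12.5), the etching solution falls in Code Z9.
pH 1.1 meets the Code Z9 criterion (Corrosive), so the oven-cleaner concentrate is Code Z9.
Total Code Z9: (three 0.1 fl oz containers = 8.88 mL) + (three 3 mL containers = 9 mL) = 17.88 mL.
17.88 mL is within the road limit of 20 mL for Code Z9.
Code Z6 quantity: three 3.17 kg packs = 9.51 kg.
9.51 kg ≤ 10 kg (road limit, Code Z6) — within limit.
The segregation rule (Code Z7 with Code Z2) does not apply to Code Z9 with Code Z6.
Every hazard code is within its road limit and no segregation rule is violated.

Yes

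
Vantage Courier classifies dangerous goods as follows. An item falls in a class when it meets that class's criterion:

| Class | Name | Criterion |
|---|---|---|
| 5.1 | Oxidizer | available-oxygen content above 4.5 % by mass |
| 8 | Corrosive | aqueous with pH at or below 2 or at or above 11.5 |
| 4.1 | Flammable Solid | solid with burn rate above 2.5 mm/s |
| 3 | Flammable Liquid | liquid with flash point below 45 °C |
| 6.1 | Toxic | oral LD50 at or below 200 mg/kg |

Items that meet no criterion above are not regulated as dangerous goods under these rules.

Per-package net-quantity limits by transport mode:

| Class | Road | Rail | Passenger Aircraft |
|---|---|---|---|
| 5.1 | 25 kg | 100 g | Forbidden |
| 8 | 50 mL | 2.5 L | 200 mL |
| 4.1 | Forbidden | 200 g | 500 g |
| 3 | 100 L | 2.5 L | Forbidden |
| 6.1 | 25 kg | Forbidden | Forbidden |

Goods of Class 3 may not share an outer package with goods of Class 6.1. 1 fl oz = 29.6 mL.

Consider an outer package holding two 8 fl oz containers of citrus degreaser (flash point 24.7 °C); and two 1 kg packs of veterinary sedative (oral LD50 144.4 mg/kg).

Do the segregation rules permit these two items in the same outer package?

No

Flash point 24.7 °C meets the Class 3 criterion (Flammable Liquid), so the citrus degreaser is Class 3.
Veterinary sedative: oral LD50 144.4 mg/kg ≤ 200 mg/kg → Class 6.1 (Toxic).
Class 3 and Class 6.1 may not share an outer package.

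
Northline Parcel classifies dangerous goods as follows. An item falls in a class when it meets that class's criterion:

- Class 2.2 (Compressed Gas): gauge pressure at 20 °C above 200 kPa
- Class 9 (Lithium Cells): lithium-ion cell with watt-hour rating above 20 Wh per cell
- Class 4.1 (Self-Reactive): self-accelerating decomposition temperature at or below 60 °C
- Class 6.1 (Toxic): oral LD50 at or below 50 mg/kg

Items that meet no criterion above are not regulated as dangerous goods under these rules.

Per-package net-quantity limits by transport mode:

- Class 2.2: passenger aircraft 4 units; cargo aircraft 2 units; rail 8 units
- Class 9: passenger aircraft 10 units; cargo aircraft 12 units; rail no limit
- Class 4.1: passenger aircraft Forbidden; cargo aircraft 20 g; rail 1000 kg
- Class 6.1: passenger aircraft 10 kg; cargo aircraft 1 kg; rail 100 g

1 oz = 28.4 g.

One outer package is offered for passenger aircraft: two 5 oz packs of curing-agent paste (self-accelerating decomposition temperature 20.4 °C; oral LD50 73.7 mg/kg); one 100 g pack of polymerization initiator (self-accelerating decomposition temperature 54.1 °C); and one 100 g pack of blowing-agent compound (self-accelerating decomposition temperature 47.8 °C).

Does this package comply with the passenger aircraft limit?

No

Self-accelerating decomposition temperature 20.4 °C meets the Class 4.1 criterion (Self-Reactive), so the curing-agent paste is Class 4.1.
Self-accelerating decomposition temperature 54.1 °C meets the Class 4.1 criterion (Self-Reactive), so the polymerization initiator is Class 4.1.
The blowing-agent compound has self-accelerating decomposition temperature 47.8 °C, which is ≤ 60 °C, so it is Class 4.1 (Self-Reactive).
Class 4.1 net quantity: (two 5 oz packs = 284 g) + 100 g + 100 g = 484 g.
Class 4.1 is Forbidden by passenger aircraft.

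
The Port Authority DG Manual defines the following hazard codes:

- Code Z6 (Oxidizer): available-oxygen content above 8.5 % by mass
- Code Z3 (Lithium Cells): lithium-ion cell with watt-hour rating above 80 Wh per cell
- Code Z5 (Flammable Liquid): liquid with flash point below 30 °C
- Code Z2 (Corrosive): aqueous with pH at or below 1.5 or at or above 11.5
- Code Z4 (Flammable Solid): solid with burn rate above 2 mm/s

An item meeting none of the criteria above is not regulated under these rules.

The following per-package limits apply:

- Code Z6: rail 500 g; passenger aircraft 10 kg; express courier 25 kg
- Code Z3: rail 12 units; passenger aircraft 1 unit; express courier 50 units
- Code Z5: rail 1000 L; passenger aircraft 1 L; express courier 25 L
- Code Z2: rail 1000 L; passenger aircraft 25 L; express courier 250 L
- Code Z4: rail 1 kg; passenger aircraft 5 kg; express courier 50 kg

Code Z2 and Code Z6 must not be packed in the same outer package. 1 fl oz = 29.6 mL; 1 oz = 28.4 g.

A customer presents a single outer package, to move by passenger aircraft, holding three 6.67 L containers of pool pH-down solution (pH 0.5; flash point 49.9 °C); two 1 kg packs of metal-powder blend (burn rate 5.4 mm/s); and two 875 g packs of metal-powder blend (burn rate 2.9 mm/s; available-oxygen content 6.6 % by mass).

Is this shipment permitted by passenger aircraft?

Yes

The pool pH-down solution has pH 0.5, which is ≤ 1.5, so it is Code Z2 (Corrosive).
Metal-powder blend: burn rate 5.4 mm/s > 2 mm/s → Code Z4 (Flammable Solid).
Metal-powder blend: burn rate 2.9 mm/s > 2 mm/s → Code Z4 (Flammable Solid).
Total Code Z4: (two 1 kg packs = 2 kg) + (two 875 g packs = 1.75 kg) = 3.75 kg.
That is within the Code Z4 passenger aircraft limit of 5 kg.
Code Z2 quantity: three 6.67 L containers = 20.01 L.
20.01 L ≤ 25 L (passenger aircraft limit, Code Z2) — within limit.
The segregation rule (Code Z2 with Code Z6) does not apply to Code Z4 with Code Z2.
Every hazard code is within its passenger aircraft limit and no segregation rule is violated.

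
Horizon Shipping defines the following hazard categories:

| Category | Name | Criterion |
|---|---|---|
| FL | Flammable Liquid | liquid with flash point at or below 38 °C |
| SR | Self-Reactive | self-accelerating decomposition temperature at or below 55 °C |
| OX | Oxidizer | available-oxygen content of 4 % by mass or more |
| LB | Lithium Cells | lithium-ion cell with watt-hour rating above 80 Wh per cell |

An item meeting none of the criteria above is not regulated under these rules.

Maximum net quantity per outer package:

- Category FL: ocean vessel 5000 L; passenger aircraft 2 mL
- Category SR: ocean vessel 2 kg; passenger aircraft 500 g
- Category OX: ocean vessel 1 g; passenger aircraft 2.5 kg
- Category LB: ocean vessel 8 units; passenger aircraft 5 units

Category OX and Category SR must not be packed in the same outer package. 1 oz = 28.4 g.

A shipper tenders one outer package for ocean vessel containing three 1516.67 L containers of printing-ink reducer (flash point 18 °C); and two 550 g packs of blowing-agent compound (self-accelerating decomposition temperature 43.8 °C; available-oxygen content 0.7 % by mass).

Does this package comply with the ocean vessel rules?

The printing-ink reducer has flash point 18 °C, which is ≤ 38 °C, so it is Category FL (Flammable Liquid).
Blowing-agent compound: self-accelerating decomposition temperature 43.8 °C ≤ 55 °C → Category SR (Self-Reactive).
Category SR quantity: two 550 g packs = 1.1 kg.
That is within the Category SR ocean vessel limit of 2 kg.
Category FL quantity: three 1516.67 L containers = 4550.01 L.
That is within the Category FL ocean vessel limit of 5000 L.
The segregation rule (Category OX with Category SR) does not apply to Category SR with Category FL.
Every hazard category is within its ocean vessel limit and no segregation rule is violated.

Yes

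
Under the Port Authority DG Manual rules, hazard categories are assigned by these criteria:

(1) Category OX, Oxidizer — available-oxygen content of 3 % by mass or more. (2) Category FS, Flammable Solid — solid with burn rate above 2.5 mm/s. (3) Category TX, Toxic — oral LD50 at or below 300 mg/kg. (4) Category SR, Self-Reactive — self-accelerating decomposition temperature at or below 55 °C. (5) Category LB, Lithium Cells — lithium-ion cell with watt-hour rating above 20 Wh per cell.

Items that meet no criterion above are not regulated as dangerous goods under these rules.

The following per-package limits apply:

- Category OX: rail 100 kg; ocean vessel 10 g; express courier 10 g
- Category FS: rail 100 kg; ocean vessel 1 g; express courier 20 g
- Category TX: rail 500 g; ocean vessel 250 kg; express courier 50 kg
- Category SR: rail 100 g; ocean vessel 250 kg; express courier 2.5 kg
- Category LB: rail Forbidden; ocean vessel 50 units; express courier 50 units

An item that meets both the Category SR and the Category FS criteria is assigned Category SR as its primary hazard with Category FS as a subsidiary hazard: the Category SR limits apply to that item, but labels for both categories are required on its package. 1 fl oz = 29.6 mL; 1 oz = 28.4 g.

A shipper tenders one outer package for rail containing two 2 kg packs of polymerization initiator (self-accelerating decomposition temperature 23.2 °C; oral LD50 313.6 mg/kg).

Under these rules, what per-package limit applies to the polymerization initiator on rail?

100 g

Polymerization initiator: self-accelerating decomposition temperature 23.2 °C ≤ 55 °C → Category SR (Self-Reactive).
The rail limit for Category SR is 100 g.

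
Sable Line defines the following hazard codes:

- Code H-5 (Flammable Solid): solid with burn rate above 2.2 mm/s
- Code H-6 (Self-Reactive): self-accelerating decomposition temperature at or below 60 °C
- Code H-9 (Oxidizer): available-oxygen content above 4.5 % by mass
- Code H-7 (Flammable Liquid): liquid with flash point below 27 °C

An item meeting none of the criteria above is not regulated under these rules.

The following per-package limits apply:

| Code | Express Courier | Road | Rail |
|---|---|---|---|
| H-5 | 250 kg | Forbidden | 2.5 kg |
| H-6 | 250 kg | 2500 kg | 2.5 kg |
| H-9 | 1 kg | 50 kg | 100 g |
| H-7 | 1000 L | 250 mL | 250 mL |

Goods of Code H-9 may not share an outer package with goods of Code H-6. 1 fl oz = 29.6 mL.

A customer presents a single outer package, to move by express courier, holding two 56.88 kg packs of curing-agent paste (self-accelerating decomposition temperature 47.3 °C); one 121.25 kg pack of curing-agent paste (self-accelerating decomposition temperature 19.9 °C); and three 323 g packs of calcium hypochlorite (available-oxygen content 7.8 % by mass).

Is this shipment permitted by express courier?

No

Self-accelerating decomposition temperature 47.3 °C meets the Code H-6 criterion (Self-Reactive), so the curing-agent paste is Code H-6.
Self-accelerating decomposition temperature 19.9 °C meets the Code H-6 criterion (Self-Reactive), so the curing-agent paste is Code H-6.
With available-oxygen content 7.8 % by mass (> 4.5 % by mass), the calcium hypochlorite falls in Code H-9.
Code H-9 quantity: three 323 g packs = 969 g.
969 g is within the express courier limit of 1 kg for Code H-9.
Code H-6 net quantity: (two 56.88 kg packs = 113.76 kg) + 121.25 kg = 235.01 kg.
That is within the Code H-6 express courier limit of 250 kg.
Code H-9 and Code H-6 may not share an outer package.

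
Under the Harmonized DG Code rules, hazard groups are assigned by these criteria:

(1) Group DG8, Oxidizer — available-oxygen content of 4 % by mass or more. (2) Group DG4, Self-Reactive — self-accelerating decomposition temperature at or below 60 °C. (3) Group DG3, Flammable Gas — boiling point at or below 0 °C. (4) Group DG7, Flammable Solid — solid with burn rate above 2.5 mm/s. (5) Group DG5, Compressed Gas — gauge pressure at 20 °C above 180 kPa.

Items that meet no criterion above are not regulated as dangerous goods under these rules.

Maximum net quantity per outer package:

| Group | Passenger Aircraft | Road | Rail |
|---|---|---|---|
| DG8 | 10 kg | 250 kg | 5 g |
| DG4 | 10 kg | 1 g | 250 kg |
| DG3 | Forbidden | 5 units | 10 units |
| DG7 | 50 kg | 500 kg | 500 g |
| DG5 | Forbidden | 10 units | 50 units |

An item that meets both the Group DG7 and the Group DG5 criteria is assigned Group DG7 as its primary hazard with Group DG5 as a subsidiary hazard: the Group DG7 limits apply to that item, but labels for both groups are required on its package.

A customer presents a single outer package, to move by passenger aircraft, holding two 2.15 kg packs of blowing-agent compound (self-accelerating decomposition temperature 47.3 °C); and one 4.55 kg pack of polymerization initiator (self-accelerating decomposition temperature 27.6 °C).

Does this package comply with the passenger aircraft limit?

Self-accelerating decomposition temperature 47.3 °C meets the Group DG4 criterion (Self-Reactive), so the blowing-agent compound is Group DG4.
Polymerization initiator: self-accelerating decomposition temperature 27.6 °C ≤ 60 °C → Group DG4 (Self-Reactive).
Total Group DG4: (two 2.15 kg packs = 4.3 kg) + 4.55 kg = 8.85 kg.
8.85 kg is within the passenger aircraft limit of 10 kg for Group DG4.

Yes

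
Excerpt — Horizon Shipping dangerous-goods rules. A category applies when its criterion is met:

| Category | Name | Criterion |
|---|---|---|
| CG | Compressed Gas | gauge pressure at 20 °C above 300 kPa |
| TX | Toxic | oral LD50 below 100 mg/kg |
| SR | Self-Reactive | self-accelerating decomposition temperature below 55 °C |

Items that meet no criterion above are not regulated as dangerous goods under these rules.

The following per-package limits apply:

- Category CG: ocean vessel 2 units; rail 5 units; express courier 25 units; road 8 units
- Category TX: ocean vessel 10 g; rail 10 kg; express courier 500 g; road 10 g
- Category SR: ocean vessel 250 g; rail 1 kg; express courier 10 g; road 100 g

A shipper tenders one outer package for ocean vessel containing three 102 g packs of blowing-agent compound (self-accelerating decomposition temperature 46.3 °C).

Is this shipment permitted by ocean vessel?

Self-accelerating decomposition temperature 46.3 °C meets the Category SR criterion (Self-Reactive), so the blowing-agent compound is Category SR.
Category SR quantity: three 102 g packs = 306 g.
That exceeds the Category SR ocean vessel limit of 250 g.

No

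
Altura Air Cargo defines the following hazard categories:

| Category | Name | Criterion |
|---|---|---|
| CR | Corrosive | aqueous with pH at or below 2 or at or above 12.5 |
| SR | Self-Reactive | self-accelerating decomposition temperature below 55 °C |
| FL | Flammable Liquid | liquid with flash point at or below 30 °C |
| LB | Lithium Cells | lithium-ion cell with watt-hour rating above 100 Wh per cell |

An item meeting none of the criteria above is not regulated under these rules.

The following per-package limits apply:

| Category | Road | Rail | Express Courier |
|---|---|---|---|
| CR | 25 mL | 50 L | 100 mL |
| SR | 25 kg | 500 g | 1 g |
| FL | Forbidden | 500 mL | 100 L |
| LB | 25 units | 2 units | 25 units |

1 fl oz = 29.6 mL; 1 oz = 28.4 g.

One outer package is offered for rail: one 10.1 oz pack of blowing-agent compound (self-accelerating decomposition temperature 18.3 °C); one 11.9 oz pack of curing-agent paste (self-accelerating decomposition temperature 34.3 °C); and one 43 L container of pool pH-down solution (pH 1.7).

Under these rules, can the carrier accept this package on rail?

With self-accelerating decomposition temperature 18.3 °C (< 55 °C), the blowing-agent compound falls in Category SR.
Curing-agent paste: self-accelerating decomposition temperature 34.3 °C < 55 °C → Category SR (Self-Reactive).
With pH 1.7 (≤ 2), the pool pH-down solution falls in Category CR.
Total Category SR: (one 10.1 oz pack = 286.84 g) + (one 11.9 oz pack = 337.96 g) = 624.8 g.
624.8 g > 500 g (rail limit, Category SR) — over the limit.
Category CR quantity: 43 L.
That is within the Category CR rail limit of 50 L.

No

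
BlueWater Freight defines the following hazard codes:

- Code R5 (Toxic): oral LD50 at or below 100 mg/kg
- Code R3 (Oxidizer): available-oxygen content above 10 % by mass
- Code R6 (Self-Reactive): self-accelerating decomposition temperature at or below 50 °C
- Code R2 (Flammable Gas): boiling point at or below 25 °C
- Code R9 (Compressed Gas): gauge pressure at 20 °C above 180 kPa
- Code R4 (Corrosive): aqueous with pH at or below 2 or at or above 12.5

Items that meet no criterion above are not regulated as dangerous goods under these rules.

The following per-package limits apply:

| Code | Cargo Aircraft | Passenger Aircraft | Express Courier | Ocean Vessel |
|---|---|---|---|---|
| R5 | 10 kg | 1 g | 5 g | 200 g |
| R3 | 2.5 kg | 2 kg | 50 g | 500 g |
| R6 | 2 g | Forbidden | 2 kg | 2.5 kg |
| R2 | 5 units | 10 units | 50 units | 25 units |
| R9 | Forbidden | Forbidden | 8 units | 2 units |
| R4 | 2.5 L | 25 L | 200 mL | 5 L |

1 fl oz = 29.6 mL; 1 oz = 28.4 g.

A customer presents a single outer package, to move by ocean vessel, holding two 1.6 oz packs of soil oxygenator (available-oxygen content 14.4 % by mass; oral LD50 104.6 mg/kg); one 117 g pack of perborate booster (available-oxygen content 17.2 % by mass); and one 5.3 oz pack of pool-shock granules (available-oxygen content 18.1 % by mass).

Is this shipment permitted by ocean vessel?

With available-oxygen content 14.4 % by mass (> 10 % by mass), the soil oxygenator falls in Code R3.
The perborate booster has available-oxygen content 17.2 % by mass, which is > 10 % by mass, so it is Code R3 (Oxidizer).
Available-oxygen content 18.1 % by mass meets the Code R3 criterion (Oxidizer), so the pool-shock granules are Code R3.
Total Code R3: (two 1.6 oz packs = 90.88 g) + 117 g + (one 5.3 oz pack = 150.52 g) = 358.4 g.
358.4 g is within the ocean vessel limit of 500 g for Code R3.

Yes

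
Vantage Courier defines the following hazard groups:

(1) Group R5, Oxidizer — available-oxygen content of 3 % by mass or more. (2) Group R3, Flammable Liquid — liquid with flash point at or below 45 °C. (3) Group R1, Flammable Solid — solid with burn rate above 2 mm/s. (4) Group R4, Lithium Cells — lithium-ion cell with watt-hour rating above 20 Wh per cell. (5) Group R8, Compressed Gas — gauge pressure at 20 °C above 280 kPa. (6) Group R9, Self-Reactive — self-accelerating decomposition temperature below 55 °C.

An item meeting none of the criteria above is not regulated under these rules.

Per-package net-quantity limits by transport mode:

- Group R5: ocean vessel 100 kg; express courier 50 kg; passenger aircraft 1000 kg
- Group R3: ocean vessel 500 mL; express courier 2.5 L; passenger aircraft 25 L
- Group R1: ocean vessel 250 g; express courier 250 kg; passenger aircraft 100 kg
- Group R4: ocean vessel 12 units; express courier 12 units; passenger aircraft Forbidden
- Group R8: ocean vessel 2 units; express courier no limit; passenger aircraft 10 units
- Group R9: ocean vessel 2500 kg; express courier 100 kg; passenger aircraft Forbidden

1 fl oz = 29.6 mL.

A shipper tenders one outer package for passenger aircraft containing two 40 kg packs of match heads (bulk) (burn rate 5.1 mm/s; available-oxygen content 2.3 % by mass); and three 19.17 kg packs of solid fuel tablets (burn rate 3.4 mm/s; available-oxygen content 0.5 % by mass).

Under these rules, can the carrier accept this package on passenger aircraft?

With burn rate 5.1 mm/s (> 2 mm/s), the match heads (bulk) fall in Group R1.
With burn rate 3.4 mm/s (> 2 mm/s), the solid fuel tablets fall in Group R1.
Total Group R1: (two 40 kg packs = 80 kg) + (three 19.17 kg packs = 57.51 kg) = 137.51 kg.
137.51 kg exceeds the passenger aircraft limit of 100 kg for Group R1.

No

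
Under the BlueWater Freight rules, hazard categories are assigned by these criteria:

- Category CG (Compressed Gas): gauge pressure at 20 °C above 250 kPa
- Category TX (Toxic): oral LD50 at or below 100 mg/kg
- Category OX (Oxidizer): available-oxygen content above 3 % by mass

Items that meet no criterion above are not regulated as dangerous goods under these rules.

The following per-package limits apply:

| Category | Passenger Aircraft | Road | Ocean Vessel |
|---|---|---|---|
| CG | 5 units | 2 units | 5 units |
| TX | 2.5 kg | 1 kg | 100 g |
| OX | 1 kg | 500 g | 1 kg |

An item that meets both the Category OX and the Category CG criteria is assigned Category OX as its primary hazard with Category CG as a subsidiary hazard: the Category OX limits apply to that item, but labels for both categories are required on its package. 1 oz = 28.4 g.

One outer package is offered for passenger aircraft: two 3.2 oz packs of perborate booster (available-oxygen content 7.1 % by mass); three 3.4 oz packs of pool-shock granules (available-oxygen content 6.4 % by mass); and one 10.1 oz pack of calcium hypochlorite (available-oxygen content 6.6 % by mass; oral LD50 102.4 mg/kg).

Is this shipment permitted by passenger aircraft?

Yes

The perborate booster has available-oxygen content 7.1 % by mass, which is > 3 % by mass, so it is Category OX (Oxidizer).
Pool-shock granules: available-oxygen content 6.4 % by mass > 3 % by mass → Category OX (Oxidizer).
Available-oxygen content 6.6 % by mass meets the Category OX criterion (Oxidizer), so the calcium hypochlorite is Category OX.
Total Category OX: (two 3.2 oz packs = 181.76 g) + (three 3.4 oz packs = 289.68 g) + (one 10.1 oz pack = 286.84 g) = 758.28 g.
758.28 g ≤ 1 kg (passenger aircraft limit, Category OX) — within limit.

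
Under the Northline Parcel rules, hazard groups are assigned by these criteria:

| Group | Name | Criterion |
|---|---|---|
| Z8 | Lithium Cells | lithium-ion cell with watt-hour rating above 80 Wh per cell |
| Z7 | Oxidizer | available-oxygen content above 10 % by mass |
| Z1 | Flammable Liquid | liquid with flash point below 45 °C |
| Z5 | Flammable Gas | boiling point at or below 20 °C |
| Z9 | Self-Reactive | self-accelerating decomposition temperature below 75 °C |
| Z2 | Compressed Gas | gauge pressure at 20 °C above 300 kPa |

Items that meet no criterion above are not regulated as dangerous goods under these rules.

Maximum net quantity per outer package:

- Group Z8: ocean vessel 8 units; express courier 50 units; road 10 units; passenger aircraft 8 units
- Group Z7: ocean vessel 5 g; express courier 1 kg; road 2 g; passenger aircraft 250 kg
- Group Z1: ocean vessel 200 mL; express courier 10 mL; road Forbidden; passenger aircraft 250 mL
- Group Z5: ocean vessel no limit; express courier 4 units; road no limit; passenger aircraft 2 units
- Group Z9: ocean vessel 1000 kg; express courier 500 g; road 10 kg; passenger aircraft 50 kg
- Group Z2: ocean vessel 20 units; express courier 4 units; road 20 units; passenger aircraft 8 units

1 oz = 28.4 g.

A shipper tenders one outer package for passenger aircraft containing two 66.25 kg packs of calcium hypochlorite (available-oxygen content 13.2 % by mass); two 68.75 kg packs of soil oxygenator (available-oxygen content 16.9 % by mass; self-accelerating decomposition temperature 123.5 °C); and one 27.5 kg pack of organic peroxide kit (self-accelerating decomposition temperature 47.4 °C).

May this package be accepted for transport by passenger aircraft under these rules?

With available-oxygen content 13.2 % by mass (> 10 % by mass), the calcium hypochlorite falls in Group Z7.
Available-oxygen content 16.9 % by mass meets the Group Z7 criterion (Oxidizer), so the soil oxygenator is Group Z7.
Organic peroxide kit: self-accelerating decomposition temperature 47.4 °C < 75 °C → Group Z9 (Self-Reactive).
Group Z7 net quantity: (two 66.25 kg packs = 132.5 kg) + (two 68.75 kg packs = 137.5 kg) = 270 kg.
270 kg exceeds the passenger aircraft limit of 250 kg for Group Z7.
Group Z9 quantity: 27.5 kg.
That is within the Group Z9 passenger aircraft limit of 50 kg.

No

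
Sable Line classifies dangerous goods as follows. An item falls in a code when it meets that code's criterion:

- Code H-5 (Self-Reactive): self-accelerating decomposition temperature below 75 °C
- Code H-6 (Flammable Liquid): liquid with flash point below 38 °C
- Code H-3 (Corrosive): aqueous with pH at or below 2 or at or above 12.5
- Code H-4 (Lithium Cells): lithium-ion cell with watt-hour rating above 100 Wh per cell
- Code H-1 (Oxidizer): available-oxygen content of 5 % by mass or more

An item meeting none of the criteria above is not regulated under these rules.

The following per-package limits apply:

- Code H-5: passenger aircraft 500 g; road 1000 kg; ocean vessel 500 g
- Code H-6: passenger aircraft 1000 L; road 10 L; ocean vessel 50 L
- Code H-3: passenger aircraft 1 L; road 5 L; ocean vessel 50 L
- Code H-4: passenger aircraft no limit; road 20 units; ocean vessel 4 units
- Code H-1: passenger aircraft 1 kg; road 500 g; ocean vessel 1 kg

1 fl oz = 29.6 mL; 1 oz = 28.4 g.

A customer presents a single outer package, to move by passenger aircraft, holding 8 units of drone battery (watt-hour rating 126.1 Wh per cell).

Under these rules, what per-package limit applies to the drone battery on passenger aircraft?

Watt-hour rating 126.1 Wh per cell meets the Code H-4 criterion (Lithium Cells), so the drone battery is Code H-4.
The passenger aircraft limit for Code H-4 is no limit.

no limit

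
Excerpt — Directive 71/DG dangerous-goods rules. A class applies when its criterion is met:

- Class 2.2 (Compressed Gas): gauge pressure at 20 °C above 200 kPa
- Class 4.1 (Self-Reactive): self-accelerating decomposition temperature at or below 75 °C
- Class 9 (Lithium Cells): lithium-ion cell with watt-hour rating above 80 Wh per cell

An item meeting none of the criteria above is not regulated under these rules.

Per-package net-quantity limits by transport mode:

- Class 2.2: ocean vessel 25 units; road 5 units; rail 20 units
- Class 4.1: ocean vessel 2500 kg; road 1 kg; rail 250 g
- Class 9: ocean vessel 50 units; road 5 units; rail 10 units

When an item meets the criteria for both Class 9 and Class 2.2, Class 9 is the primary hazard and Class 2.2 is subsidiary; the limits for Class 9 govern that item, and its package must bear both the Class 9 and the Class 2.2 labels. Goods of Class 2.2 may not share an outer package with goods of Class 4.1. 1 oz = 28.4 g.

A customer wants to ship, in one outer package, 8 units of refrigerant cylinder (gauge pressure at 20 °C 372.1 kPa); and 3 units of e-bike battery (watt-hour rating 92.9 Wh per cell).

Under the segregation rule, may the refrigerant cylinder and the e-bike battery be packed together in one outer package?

With gauge pressure at 20 °C 372.1 kPa (> 200 kPa), the refrigerant cylinder falls in Class 2.2.
With watt-hour rating 92.9 Wh per cell (> 80 Wh per cell), the e-bike battery falls in Class 9.
No segregation rule bars Class 2.2 with Class 9.

Yes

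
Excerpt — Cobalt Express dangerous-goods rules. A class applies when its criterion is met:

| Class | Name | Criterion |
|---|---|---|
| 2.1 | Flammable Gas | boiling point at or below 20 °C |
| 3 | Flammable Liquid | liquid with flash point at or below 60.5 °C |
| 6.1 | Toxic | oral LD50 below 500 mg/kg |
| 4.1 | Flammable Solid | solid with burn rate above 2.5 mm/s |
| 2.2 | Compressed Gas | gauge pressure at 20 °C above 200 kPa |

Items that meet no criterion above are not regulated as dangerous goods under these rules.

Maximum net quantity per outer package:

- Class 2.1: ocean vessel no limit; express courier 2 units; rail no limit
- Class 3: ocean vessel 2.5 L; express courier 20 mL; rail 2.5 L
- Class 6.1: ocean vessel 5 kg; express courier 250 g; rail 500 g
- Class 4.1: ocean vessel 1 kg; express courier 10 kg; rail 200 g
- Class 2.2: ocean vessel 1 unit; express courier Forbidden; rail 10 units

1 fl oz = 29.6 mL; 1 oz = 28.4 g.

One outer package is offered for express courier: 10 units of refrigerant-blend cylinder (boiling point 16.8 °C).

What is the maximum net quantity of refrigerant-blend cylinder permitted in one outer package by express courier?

Boiling point 16.8 °C meets the Class 2.1 criterion (Flammable Gas), so the refrigerant-blend cylinder is Class 2.1.
The express courier limit for Class 2.1 is 2 units.

2 units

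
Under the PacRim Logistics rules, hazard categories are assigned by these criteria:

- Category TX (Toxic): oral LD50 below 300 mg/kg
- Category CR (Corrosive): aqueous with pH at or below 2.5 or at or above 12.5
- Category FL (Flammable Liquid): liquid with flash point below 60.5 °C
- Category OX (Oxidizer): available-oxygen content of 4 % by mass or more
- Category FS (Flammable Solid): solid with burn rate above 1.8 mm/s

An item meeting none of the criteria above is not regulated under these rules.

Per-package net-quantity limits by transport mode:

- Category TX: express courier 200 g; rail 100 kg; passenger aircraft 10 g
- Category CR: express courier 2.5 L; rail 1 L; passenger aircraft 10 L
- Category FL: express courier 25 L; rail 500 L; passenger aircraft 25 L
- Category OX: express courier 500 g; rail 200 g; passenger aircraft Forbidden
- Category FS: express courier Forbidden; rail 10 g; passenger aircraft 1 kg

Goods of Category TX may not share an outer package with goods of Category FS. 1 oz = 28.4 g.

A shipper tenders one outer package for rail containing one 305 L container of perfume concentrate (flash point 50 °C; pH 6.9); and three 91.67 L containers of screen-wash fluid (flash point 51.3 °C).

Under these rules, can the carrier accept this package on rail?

No

Flash point 50 °C meets the Category FL criterion (Flammable Liquid), so the perfume concentrate is Category FL.
Screen-wash fluid: flash point 51.3 °C < 60.5 °C → Category FL (Flammable Liquid).
Total Category FL: 305 L + (three 91.67 L containers = 275.01 L) = 580.01 L.
580.01 L > 500 L (rail limit, Category FL) — over the limit.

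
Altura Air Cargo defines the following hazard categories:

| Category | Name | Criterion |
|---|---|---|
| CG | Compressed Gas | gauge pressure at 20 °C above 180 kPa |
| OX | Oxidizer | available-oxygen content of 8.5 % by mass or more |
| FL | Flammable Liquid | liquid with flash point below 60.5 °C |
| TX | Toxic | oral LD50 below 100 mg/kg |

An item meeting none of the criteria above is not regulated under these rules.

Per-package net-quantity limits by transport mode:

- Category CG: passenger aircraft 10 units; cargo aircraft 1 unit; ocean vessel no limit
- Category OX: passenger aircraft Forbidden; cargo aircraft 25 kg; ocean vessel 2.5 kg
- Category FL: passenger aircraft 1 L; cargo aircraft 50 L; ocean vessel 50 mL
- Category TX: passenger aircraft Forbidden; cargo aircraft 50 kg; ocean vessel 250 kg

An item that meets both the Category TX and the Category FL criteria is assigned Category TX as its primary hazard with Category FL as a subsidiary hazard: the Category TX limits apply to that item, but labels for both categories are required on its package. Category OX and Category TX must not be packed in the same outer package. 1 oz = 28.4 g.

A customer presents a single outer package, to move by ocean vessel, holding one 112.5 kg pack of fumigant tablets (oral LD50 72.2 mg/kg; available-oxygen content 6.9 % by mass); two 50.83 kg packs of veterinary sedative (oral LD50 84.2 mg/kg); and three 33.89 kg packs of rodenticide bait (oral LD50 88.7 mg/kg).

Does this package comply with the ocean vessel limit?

With oral LD50 72.2 mg/kg (< 100 mg/kg), the fumigant tablets fall in Category TX.
The veterinary sedative has oral LD50 84.2 mg/kg, which is < 100 mg/kg, so it is Category TX (Toxic).
Oral LD50 88.7 mg/kg meets the Category TX criterion (Toxic), so the rodenticide bait is Category TX.
Total Category TX: 112.5 kg + (two 50.83 kg packs = 101.66 kg) + (three 33.89 kg packs = 101.67 kg) = 315.83 kg.
That exceeds the Category TX ocean vessel limit of 250 kg.

No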